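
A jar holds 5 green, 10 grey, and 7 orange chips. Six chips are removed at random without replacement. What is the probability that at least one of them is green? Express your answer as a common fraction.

Use the complement: P(at least one green) = 1 − P(no green).
P(none) = C(17,6)/C(22,6) = 12376/74613.
So P = 1 − 12376/74613 = 523/627 ≈ 0.8341.

523/627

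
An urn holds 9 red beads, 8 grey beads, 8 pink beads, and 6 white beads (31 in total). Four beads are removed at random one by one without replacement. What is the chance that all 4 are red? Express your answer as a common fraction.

Unordered draws without replacement: count favorable combinations over C(31,4).
Favorable = C(9,4) · C(8,0) · C(8,0) · C(6,0) = 126; total = C(31,4) = 31465.
P = 126/31465 = 18/4495 ≈ 0.0040.

18/4495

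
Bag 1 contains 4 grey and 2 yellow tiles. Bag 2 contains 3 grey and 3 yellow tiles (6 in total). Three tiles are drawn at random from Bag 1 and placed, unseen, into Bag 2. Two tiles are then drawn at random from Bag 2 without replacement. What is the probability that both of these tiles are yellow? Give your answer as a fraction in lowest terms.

31/180

Condition on how many of the transferred tiles are yellow (from Bag 1: 2 yellow of 6; then Bag 2 has 9 total).
  0 yellow: C(2,0)C(4,3)/C(6,3) = 1/5; then P = C(3,2)/C(9,2) = 1/12
  1 yellow: C(2,1)C(4,2)/C(6,3) = 3/5; then P = C(4,2)/C(9,2) = 1/6
  2 yellow: C(2,2)C(4,1)/C(6,3) = 1/5; then P = C(5,2)/C(9,2) = 5/18
P(both yellow) = 31/180 ≈ 0.1722.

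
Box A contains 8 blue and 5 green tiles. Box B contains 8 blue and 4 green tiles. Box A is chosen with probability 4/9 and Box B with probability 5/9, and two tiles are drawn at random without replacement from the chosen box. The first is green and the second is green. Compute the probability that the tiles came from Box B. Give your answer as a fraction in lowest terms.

39/83

P(E | Box A) = 5/39; P(E | Box B) = 1/11.
P(E) = 4/9·5/39 + 5/9·1/11 = 415/3861.
By Bayes' rule, P(Box B | E) = 5/99 / 415/3861 = 39/83 ≈ 0.4699.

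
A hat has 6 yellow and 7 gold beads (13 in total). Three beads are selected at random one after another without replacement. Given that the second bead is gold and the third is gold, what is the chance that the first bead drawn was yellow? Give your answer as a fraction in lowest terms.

P(first=yellow and the second bead is gold and the third is gold) = (6/13)·(7/12)·(6/11) = 21/143.
P(E) = Σ over first color = 21/143 + 35/286 = 7/26.
By Bayes, P(first=yellow | E) = 21/143 / 7/26 = 6/11 ≈ 0.5455.

6/11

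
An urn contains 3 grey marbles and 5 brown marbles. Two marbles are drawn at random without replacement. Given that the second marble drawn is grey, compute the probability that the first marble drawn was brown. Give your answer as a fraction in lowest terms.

P(first=brown and the second marble drawn is grey) = (5/8)·(3/7) = 15/56.
P(the second marble drawn is grey) = Σ over first color = 3/28 + 15/56 = 3/8.
By Bayes, P(first=brown | the second marble drawn is grey) = 15/56 / 3/8 = 5/7 ≈ 0.7143.

5/7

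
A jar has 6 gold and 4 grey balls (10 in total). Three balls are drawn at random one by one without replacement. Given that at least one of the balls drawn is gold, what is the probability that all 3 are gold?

P(all 3 gold) = C(6,3)/C(10,3) = 1/6; P(at least one gold) = 1 − C(4,3)/C(10,3) = 29/30.
Since 'all 3 gold' ⊆ 'at least one gold', P(all 3 | at least one) = 1/6 / 29/30 = 5/29 ≈ 0.1724.

5/29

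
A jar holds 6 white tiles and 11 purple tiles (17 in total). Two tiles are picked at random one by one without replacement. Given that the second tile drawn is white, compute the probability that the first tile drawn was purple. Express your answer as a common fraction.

P(first=purple and the second tile drawn is white) = (11/17)·(6/16) = 33/136.
P(the second tile drawn is white) = Σ over first color = 15/136 + 33/136 = 6/17.
By Bayes, P(first=purple | the second tile drawn is white) = 33/136 / 6/17 = 11/16 ≈ 0.6875.

11/16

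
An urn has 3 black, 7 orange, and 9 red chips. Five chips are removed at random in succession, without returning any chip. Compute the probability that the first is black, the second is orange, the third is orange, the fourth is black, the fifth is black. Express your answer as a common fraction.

7/38760

Multiply the conditional probability of each draw in order, without replacement, so each draw removes one from its color and from the total.
P = (3/19) · (7/18) · (6/17) · (2/16) · (1/15) = 7/38760 ≈ 0.0002.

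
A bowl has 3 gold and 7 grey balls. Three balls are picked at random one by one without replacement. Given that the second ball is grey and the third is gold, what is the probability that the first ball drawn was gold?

P(first=gold and the second ball is grey and the third is gold) = (3/10)·(7/9)·(2/8) = 7/120.
P(E) = Σ over first color = 7/120 + 7/40 = 7/30.
By Bayes, P(first=gold | E) = 7/120 / 7/30 = 1/4 ≈ 0.2500.

1/4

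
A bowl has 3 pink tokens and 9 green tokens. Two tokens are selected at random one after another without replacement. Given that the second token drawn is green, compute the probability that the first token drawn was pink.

P(first=pink and the second token drawn is green) = (3/12)·(9/11) = 9/44.
P(the second token drawn is green) = Σ over first color = 9/44 + 6/11 = 3/4.
By Bayes, P(first=pink | the second token drawn is green) = 9/44 / 3/4 = 3/11 ≈ 0.2727.

3/11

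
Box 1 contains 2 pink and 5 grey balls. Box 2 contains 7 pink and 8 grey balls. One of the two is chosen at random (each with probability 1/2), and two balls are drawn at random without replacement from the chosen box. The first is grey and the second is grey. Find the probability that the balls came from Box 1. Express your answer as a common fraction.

25/39

P(E | Box 1) = 10/21; P(E | Box 2) = 4/15.
P(E) = 1/2·10/21 + 1/2·4/15 = 13/35.
By Bayes' rule, P(Box 1 | E) = 5/21 / 13/35 = 25/39 ≈ 0.6410.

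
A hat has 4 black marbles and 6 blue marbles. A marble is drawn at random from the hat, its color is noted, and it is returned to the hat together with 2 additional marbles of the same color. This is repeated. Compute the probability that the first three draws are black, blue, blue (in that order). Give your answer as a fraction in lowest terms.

4/35

Track the composition after each reinforcement of +2.
P = (4/10) · (6/12) · (8/14) = 4/35 ≈ 0.1143.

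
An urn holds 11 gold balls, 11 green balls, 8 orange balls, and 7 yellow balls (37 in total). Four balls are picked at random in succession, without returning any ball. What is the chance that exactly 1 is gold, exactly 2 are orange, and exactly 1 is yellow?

308/9435

Unordered draws without replacement: count favorable combinations over C(37,4).
Favorable = C(11,1) · C(11,0) · C(8,2) · C(7,1) = 2156; total = C(37,4) = 66045.
P = 2156/66045 = 308/9435 ≈ 0.0326.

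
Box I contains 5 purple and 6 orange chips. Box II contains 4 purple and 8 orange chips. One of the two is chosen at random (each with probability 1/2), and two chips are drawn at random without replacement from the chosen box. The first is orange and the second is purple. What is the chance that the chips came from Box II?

P(E | Box I) = 3/11; P(E | Box II) = 8/33.
P(E) = 1/2·3/11 + 1/2·8/33 = 17/66.
By Bayes' rule, P(Box II | E) = 4/33 / 17/66 = 8/17 ≈ 0.4706.

8/17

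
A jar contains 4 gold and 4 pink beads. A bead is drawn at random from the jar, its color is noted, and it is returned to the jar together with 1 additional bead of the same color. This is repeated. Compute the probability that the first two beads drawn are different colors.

Either gold then pink, or pink then gold; after the first draw the total is 9.
P = (4/8)·(4/9) + (4/8)·(4/9) = 4/9 ≈ 0.4444.

4/9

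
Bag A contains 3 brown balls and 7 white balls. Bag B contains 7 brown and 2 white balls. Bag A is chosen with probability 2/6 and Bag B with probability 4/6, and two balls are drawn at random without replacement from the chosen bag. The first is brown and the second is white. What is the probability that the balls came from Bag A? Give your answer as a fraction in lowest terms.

P(E | Bag A) = 7/30; P(E | Bag B) = 7/36.
P(E) = 1/3·7/30 + 2/3·7/36 = 28/135.
By Bayes' rule, P(Bag A | E) = 7/90 / 28/135 = 3/8 ≈ 0.3750.

3/8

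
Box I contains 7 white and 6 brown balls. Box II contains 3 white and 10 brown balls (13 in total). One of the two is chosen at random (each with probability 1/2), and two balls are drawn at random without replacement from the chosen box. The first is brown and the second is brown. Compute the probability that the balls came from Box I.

P(E | Box I) = 5/26; P(E | Box II) = 15/26.
P(E) = 1/2·5/26 + 1/2·15/26 = 5/13.
By Bayes' rule, P(Box I | E) = 5/52 / 5/13 = 1/4 ≈ 0.2500.

1/4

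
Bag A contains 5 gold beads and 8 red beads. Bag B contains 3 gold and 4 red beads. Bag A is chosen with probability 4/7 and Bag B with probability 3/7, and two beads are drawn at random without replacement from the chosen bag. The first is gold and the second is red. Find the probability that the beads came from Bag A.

140/257

P(E | Bag A) = 10/39; P(E | Bag B) = 2/7.
P(E) = 4/7·10/39 + 3/7·2/7 = 514/1911.
By Bayes' rule, P(Bag A | E) = 40/273 / 514/1911 = 140/257 ≈ 0.5447.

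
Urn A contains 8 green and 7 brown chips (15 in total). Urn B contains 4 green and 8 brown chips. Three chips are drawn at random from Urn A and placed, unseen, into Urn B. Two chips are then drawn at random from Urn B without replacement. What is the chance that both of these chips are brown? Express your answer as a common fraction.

199/525

Condition on how many of the transferred chips are brown (from Urn A: 7 brown of 15; then Urn B has 15 total).
  0 brown: C(7,0)C(8,3)/C(15,3) = 8/65; then P = C(8,2)/C(15,2) = 4/15
  1 brown: C(7,1)C(8,2)/C(15,3) = 28/65; then P = C(9,2)/C(15,2) = 12/35
  2 brown: C(7,2)C(8,1)/C(15,3) = 24/65; then P = C(10,2)/C(15,2) = 3/7
  3 brown: C(7,3)C(8,0)/C(15,3) = 1/13; then P = C(11,2)/C(15,2) = 11/21
P(both brown) = 199/525 ≈ 0.3790.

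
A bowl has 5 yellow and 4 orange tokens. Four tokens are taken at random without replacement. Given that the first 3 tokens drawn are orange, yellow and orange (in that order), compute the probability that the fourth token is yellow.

After removing 1 yellow, 2 orange, the bowl has 4 yellow out of 6 remaining.
P(fourth is yellow | given) = 4/6 = 2/3 ≈ 0.6667.

2/3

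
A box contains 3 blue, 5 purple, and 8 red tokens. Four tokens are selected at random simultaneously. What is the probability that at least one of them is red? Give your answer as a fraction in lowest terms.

Use the complement: P(at least one red) = 1 − P(no red).
P(none) = C(8,4)/C(16,4) = 70/1820.
So P = 1 − 70/1820 = 25/26 ≈ 0.9615.

25/26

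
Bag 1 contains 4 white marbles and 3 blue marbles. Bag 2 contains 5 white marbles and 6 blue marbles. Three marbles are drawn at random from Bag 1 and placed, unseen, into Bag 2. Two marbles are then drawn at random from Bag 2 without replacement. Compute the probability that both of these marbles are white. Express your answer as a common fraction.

136/637

Condition on how many of the transferred marbles are white (from Bag 1: 4 white of 7; then Bag 2 has 14 total).
  0 white: C(4,0)C(3,3)/C(7,3) = 1/35; then P = C(5,2)/C(14,2) = 10/91
  1 white: C(4,1)C(3,2)/C(7,3) = 12/35; then P = C(6,2)/C(14,2) = 15/91
  2 white: C(4,2)C(3,1)/C(7,3) = 18/35; then P = C(7,2)/C(14,2) = 3/13
  3 white: C(4,3)C(3,0)/C(7,3) = 4/35; then P = C(8,2)/C(14,2) = 4/13
P(both white) = 136/637 ≈ 0.2135.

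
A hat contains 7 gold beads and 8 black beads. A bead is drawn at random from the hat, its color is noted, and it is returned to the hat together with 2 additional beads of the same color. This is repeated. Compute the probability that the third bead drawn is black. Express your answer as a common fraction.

8/15

Sum over the four possibilities for the first two draws (black/not-black each), tracking how the black count and total change by +2 per draw.
P(third is black) = 8/15 ≈ 0.5333. (In a Pólya urn every draw has the same marginal probability 8/15.)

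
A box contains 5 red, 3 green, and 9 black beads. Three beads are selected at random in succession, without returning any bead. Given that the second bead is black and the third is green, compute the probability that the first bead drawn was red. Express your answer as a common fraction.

1/3

P(first=red and the second bead is black and the third is green) = (5/17)·(9/16)·(3/15) = 9/272.
P(E) = Σ over first color = 9/272 + 9/680 + 9/170 = 27/272.
By Bayes, P(first=red | E) = 9/272 / 27/272 = 1/3 ≈ 0.3333.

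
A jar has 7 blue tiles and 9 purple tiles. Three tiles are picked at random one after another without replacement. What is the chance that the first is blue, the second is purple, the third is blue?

9/80

Multiply the conditional probability of each draw in order, without replacement, so each draw removes one from its color and from the total.
P = (7/16) · (9/15) · (6/14) = 9/80 ≈ 0.1125.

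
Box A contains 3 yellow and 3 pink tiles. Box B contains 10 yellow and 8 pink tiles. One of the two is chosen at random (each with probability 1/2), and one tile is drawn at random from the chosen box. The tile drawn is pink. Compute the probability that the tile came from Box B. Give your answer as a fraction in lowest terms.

P(pink | Box A) = 1/2; P(pink | Box B) = 4/9.
P(pink) = 1/2·1/2 + 1/2·4/9 = 17/36.
By Bayes' rule, P(Box B | pink) = 2/9 / 17/36 = 8/17 ≈ 0.4706.

8/17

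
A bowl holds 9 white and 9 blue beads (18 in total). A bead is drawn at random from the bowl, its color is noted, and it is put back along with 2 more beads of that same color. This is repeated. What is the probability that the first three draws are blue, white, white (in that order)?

Track the composition after each reinforcement of +2.
P = (9/18) · (9/20) · (11/22) = 9/80 ≈ 0.1125.

9/80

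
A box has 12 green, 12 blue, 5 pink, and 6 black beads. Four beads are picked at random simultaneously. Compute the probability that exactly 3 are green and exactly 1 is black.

3/119

Unordered draws without replacement: count favorable combinations over C(35,4).
Favorable = C(12,3) · C(12,0) · C(5,0) · C(6,1) = 1320; total = C(35,4) = 52360.
P = 1320/52360 = 3/119 ≈ 0.0252.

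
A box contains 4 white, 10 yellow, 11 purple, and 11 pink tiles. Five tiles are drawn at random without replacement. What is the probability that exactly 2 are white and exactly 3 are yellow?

5/2618

Unordered draws without replacement: count favorable combinations over C(36,5).
Favorable = C(4,2) · C(10,3) · C(11,0) · C(11,0) = 720; total = C(36,5) = 376992.
P = 720/376992 = 5/2618 ≈ 0.0019.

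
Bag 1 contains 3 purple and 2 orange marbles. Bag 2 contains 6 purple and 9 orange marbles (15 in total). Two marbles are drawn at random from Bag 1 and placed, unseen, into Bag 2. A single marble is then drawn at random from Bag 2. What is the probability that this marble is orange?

49/85

Condition on how many of the transferred marbles are orange (from Bag 1: 2 orange of 5; then Bag 2 has 17 total).
  0 orange: C(2,0)C(3,2)/C(5,2) = 3/10; then P = 9/17
  1 orange: C(2,1)C(3,1)/C(5,2) = 3/5; then P = 10/17
  2 orange: C(2,2)C(3,0)/C(5,2) = 1/10; then P = 11/17
P(orange from Bag 2) = 49/85 ≈ 0.5765.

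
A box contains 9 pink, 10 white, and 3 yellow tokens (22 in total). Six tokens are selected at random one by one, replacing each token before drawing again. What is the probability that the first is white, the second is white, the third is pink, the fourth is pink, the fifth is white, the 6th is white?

50625/7086244

Multiply the conditional probability of each draw in order, with replacement (the composition resets each draw).
P = (10/22) · (10/22) · (9/22) · (9/22) · (10/22) · (10/22) = 50625/7086244 ≈ 0.0071.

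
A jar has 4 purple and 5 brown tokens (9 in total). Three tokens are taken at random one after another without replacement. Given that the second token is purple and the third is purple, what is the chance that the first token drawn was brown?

P(first=brown and the second token is purple and the third is purple) = (5/9)·(4/8)·(3/7) = 5/42.
P(E) = Σ over first color = 1/21 + 5/42 = 1/6.
By Bayes, P(first=brown | E) = 5/42 / 1/6 = 5/7 ≈ 0.7143.

5/7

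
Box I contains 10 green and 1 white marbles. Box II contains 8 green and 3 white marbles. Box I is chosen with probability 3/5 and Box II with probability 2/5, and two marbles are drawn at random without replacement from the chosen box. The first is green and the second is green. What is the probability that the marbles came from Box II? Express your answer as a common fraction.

P(E | Box I) = 9/11; P(E | Box II) = 28/55.
P(E) = 3/5·9/11 + 2/5·28/55 = 191/275.
By Bayes' rule, P(Box II | E) = 56/275 / 191/275 = 56/191 ≈ 0.2932.

56/191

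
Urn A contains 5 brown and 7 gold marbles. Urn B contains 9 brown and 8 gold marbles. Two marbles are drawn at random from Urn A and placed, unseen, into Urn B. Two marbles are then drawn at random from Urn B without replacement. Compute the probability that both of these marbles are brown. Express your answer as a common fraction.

2881/11286

Condition on how many of the transferred marbles are brown (from Urn A: 5 brown of 12; then Urn B has 19 total).
  0 brown: C(5,0)C(7,2)/C(12,2) = 7/22; then P = C(9,2)/C(19,2) = 4/19
  1 brown: C(5,1)C(7,1)/C(12,2) = 35/66; then P = C(10,2)/C(19,2) = 5/19
  2 brown: C(5,2)C(7,0)/C(12,2) = 5/33; then P = C(11,2)/C(19,2) = 55/171
P(both brown) = 2881/11286 ≈ 0.2553.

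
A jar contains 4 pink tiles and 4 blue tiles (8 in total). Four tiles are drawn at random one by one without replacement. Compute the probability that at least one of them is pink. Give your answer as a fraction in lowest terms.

Use the complement: P(at least one pink) = 1 − P(no pink).
P(none) = C(4,4)/C(8,4) = 1/70.
So P = 1 − 1/70 = 69/70 ≈ 0.9857.

69/70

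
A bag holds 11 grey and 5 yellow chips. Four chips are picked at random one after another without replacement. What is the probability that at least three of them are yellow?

23/364

Sum the hypergeometric tail for j = 3,…,4 yellow chips.
Favorable = C(5,3)·C(11,1) + C(5,4)·C(11,0) = 115; total = C(16,4) = 1820.
P = 115/1820 = 23/364 ≈ 0.0632.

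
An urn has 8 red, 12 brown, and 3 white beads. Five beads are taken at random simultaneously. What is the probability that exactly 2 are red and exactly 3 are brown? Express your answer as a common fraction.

Unordered draws without replacement: count favorable combinations over C(23,5).
Favorable = C(8,2) · C(12,3) · C(3,0) = 6160; total = C(23,5) = 33649.
P = 6160/33649 = 80/437 ≈ 0.1831.

80/437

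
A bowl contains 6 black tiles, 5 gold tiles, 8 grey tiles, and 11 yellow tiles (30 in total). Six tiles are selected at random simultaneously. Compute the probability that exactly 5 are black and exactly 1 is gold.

Unordered draws without replacement: count favorable combinations over C(30,6).
Favorable = C(6,5) · C(5,1) · C(8,0) · C(11,0) = 30; total = C(30,6) = 593775.
P = 30/593775 = 2/39585 ≈ 0.0001.

2/39585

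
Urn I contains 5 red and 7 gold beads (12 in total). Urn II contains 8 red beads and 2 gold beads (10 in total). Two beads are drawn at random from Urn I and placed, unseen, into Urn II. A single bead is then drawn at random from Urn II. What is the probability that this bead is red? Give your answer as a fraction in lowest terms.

Condition on how many of the transferred beads are red (from Urn I: 5 red of 12; then Urn II has 12 total).
  0 red: C(5,0)C(7,2)/C(12,2) = 7/22; then P = 8/12
  1 red: C(5,1)C(7,1)/C(12,2) = 35/66; then P = 9/12
  2 red: C(5,2)C(7,0)/C(12,2) = 5/33; then P = 10/12
P(red from Urn II) = 53/72 ≈ 0.7361.

53/72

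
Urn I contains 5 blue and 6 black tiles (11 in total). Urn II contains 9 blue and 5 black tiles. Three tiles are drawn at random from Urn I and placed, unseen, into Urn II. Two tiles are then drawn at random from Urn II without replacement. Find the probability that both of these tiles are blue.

Condition on how many of the transferred tiles are blue (from Urn I: 5 blue of 11; then Urn II has 17 total).
  0 blue: C(5,0)C(6,3)/C(11,3) = 4/33; then P = C(9,2)/C(17,2) = 9/34
  1 blue: C(5,1)C(6,2)/C(11,3) = 5/11; then P = C(10,2)/C(17,2) = 45/136
  2 blue: C(5,2)C(6,1)/C(11,3) = 4/11; then P = C(11,2)/C(17,2) = 55/136
  3 blue: C(5,3)C(6,0)/C(11,3) = 2/33; then P = C(12,2)/C(17,2) = 33/68
P(both blue) = 537/1496 ≈ 0.3590.

537/1496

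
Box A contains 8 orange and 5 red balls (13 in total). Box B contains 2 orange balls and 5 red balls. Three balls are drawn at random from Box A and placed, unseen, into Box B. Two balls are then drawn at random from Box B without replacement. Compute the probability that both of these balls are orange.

Condition on how many of the transferred balls are orange (from Box A: 8 orange of 13; then Box B has 10 total).
  0 orange: C(8,0)C(5,3)/C(13,3) = 5/143; then P = C(2,2)/C(10,2) = 1/45
  1 orange: C(8,1)C(5,2)/C(13,3) = 40/143; then P = C(3,2)/C(10,2) = 1/15
  2 orange: C(8,2)C(5,1)/C(13,3) = 70/143; then P = C(4,2)/C(10,2) = 2/15
  3 orange: C(8,3)C(5,0)/C(13,3) = 28/143; then P = C(5,2)/C(10,2) = 2/9
P(both orange) = 5/39 ≈ 0.1282.

5/39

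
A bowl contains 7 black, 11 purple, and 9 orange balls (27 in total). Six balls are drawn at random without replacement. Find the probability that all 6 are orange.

Unordered draws without replacement: count favorable combinations over C(27,6).
Favorable = C(7,0) · C(11,0) · C(9,6) = 84; total = C(27,6) = 296010.
P = 84/296010 = 14/49335 ≈ 0.0003.

14/49335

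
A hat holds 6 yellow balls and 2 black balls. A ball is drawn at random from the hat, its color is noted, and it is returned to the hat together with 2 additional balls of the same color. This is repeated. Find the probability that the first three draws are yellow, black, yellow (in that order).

1/10

Track the composition after each reinforcement of +2.
P = (6/8) · (2/10) · (8/12) = 1/10 ≈ 0.1000.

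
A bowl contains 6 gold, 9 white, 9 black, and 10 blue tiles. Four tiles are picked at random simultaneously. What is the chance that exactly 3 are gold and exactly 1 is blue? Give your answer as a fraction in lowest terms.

25/5797

Unordered draws without replacement: count favorable combinations over C(34,4).
Favorable = C(6,3) · C(9,0) · C(9,0) · C(10,1) = 200; total = C(34,4) = 46376.
P = 200/46376 = 25/5797 ≈ 0.0043.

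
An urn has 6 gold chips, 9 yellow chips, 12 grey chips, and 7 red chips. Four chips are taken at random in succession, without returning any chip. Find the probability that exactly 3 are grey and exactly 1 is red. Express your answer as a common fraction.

35/1054

Unordered draws without replacement: count favorable combinations over C(34,4).
Favorable = C(6,0) · C(9,0) · C(12,3) · C(7,1) = 1540; total = C(34,4) = 46376.
P = 1540/46376 = 35/1054 ≈ 0.0332.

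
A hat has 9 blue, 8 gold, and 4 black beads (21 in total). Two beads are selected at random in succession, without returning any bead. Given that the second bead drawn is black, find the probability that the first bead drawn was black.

3/20

P(first=black and the second bead drawn is black) = (4/21)·(3/20) = 1/35.
P(the second bead drawn is black) = Σ over first color = 3/35 + 8/105 + 1/35 = 4/21.
By Bayes, P(first=black | the second bead drawn is black) = 1/35 / 4/21 = 3/20 ≈ 0.1500.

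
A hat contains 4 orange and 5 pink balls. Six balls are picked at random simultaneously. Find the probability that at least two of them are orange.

20/21

Sum the hypergeometric tail for j = 2,…,4 orange balls.
Favorable = C(4,2)·C(5,4) + C(4,3)·C(5,3) + C(4,4)·C(5,2) = 80; total = C(9,6) = 84.
P = 80/84 = 20/21 ≈ 0.9524.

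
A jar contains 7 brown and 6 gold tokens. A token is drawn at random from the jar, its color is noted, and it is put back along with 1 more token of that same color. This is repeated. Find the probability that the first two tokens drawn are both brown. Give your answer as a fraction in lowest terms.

After a brown draw the jar holds 8 brown out of 14.
P = (7/13)·(8/14) = 4/13 ≈ 0.3077.

4/13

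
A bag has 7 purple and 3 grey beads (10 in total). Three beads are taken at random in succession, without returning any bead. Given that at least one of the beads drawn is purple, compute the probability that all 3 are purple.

P(all 3 purple) = C(7,3)/C(10,3) = 7/24; P(at least one purple) = 1 − C(3,3)/C(10,3) = 119/120.
Since 'all 3 purple' ⊆ 'at least one purple', P(all 3 | at least one) = 7/24 / 119/120 = 5/17 ≈ 0.2941.

5/17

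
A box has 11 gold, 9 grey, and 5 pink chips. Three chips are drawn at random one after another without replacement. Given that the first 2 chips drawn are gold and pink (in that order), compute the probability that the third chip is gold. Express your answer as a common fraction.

After removing 1 gold, 1 pink, the box has 10 gold out of 23 remaining.
P(third is gold | given) = 10/23 ≈ 0.4348.

10/23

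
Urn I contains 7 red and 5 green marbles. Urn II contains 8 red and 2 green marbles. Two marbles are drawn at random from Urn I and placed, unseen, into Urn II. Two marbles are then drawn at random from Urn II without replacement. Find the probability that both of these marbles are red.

2485/4356

Condition on how many of the transferred marbles are red (from Urn I: 7 red of 12; then Urn II has 12 total).
  0 red: C(7,0)C(5,2)/C(12,2) = 5/33; then P = C(8,2)/C(12,2) = 14/33
  1 red: C(7,1)C(5,1)/C(12,2) = 35/66; then P = C(9,2)/C(12,2) = 6/11
  2 red: C(7,2)C(5,0)/C(12,2) = 7/22; then P = C(10,2)/C(12,2) = 15/22
P(both red) = 2485/4356 ≈ 0.5705.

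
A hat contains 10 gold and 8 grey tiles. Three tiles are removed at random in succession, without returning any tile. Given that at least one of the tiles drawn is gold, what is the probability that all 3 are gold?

3/19

P(all 3 gold) = C(10,3)/C(18,3) = 5/34; P(at least one gold) = 1 − C(8,3)/C(18,3) = 95/102.
Since 'all 3 gold' ⊆ 'at least one gold', P(all 3 | at least one) = 5/34 / 95/102 = 3/19 ≈ 0.1579.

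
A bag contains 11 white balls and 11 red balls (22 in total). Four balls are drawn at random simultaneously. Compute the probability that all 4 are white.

6/133

Unordered draws without replacement: count favorable combinations over C(22,4).
Favorable = C(11,4) · C(11,0) = 330; total = C(22,4) = 7315.
P = 330/7315 = 6/133 ≈ 0.0451.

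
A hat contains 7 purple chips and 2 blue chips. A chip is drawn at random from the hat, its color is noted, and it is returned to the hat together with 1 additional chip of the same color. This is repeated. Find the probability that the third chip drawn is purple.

Sum over the four possibilities for the first two draws (purple/not-purple each), tracking how the purple count and total change by +1 per draw.
P(third is purple) = 7/9 ≈ 0.7778. (In a Pólya urn every draw has the same marginal probability 7/9.)

7/9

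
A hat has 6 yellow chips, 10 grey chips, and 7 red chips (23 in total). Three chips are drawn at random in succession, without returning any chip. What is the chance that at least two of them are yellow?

25/161

Sum the hypergeometric tail for j = 2,…,3 yellow chips.
Favorable = C(6,2)·C(17,1) + C(6,3)·C(17,0) = 275; total = C(23,3) = 1771.
P = 275/1771 = 25/161 ≈ 0.1553.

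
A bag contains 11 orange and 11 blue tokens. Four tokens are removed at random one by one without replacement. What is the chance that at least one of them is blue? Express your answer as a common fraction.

Use the complement: P(at least one blue) = 1 − P(no blue).
P(none) = C(11,4)/C(22,4) = 330/7315.
So P = 1 − 330/7315 = 127/133 ≈ 0.9549.

127/133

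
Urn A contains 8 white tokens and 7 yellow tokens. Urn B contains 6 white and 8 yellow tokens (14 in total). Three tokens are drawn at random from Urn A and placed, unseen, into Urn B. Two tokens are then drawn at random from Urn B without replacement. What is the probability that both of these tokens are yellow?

Condition on how many of the transferred tokens are yellow (from Urn A: 7 yellow of 15; then Urn B has 17 total).
  0 yellow: C(7,0)C(8,3)/C(15,3) = 8/65; then P = C(8,2)/C(17,2) = 7/34
  1 yellow: C(7,1)C(8,2)/C(15,3) = 28/65; then P = C(9,2)/C(17,2) = 9/34
  2 yellow: C(7,2)C(8,1)/C(15,3) = 24/65; then P = C(10,2)/C(17,2) = 45/136
  3 yellow: C(7,3)C(8,0)/C(15,3) = 1/13; then P = C(11,2)/C(17,2) = 55/136
P(both yellow) = 199/680 ≈ 0.2926.

199/680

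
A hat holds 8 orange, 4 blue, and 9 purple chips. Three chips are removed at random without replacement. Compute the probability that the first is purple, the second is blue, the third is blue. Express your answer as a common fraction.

9/665

Multiply the conditional probability of each draw in order, without replacement, so each draw removes one from its color and from the total.
P = (9/21) · (4/20) · (3/19) = 9/665 ≈ 0.0135.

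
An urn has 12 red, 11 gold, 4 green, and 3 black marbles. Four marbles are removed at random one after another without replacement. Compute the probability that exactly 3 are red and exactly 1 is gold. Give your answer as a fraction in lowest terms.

484/5481

Unordered draws without replacement: count favorable combinations over C(30,4).
Favorable = C(12,3) · C(11,1) · C(4,0) · C(3,0) = 2420; total = C(30,4) = 27405.
P = 2420/27405 = 484/5481 ≈ 0.0883.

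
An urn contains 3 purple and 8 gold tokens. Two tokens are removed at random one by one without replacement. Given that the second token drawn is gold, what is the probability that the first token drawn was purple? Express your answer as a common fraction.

P(first=purple and the second token drawn is gold) = (3/11)·(8/10) = 12/55.
P(the second token drawn is gold) = Σ over first color = 12/55 + 28/55 = 8/11.
By Bayes, P(first=purple | the second token drawn is gold) = 12/55 / 8/11 = 3/10 ≈ 0.3000.

3/10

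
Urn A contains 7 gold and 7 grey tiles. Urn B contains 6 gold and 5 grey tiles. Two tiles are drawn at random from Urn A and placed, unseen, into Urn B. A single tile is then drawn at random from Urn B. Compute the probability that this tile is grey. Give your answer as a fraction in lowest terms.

6/13

Condition on how many of the transferred tiles are grey (from Urn A: 7 grey of 14; then Urn B has 13 total).
  0 grey: C(7,0)C(7,2)/C(14,2) = 3/13; then P = 5/13
  1 grey: C(7,1)C(7,1)/C(14,2) = 7/13; then P = 6/13
  2 grey: C(7,2)C(7,0)/C(14,2) = 3/13; then P = 7/13
P(grey from Urn B) = 6/13 ≈ 0.4615.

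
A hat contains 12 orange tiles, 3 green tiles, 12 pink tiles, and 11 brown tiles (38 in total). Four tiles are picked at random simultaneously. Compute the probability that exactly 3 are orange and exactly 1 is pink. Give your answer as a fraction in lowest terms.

Unordered draws without replacement: count favorable combinations over C(38,4).
Favorable = C(12,3) · C(3,0) · C(12,1) · C(11,0) = 2640; total = C(38,4) = 73815.
P = 2640/73815 = 176/4921 ≈ 0.0358.

176/4921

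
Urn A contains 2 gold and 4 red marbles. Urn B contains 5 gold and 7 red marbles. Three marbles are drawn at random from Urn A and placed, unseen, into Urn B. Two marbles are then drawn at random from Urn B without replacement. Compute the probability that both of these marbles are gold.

Condition on how many of the transferred marbles are gold (from Urn A: 2 gold of 6; then Urn B has 15 total).
  0 gold: C(2,0)C(4,3)/C(6,3) = 1/5; then P = C(5,2)/C(15,2) = 2/21
  1 gold: C(2,1)C(4,2)/C(6,3) = 3/5; then P = C(6,2)/C(15,2) = 1/7
  2 gold: C(2,2)C(4,1)/C(6,3) = 1/5; then P = C(7,2)/C(15,2) = 1/5
P(both gold) = 76/525 ≈ 0.1448.

76/525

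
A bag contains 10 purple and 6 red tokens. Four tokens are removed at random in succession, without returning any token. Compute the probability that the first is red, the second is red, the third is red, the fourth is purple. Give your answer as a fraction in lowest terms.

Multiply the conditional probability of each draw in order, without replacement, so each draw removes one from its color and from the total.
P = (6/16) · (5/15) · (4/14) · (10/13) = 5/182 ≈ 0.0275.

5/182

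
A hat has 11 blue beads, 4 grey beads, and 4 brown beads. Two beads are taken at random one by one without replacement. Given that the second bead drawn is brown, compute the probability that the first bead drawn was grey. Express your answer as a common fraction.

2/9

P(first=grey and the second bead drawn is brown) = (4/19)·(4/18) = 8/171.
P(the second bead drawn is brown) = Σ over first color = 22/171 + 8/171 + 2/57 = 4/19.
By Bayes, P(first=grey | the second bead drawn is brown) = 8/171 / 4/19 = 2/9 ≈ 0.2222.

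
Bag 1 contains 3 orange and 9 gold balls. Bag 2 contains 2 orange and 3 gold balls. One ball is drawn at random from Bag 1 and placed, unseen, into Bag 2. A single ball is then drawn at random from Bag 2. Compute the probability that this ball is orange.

3/8

Condition on how many of the transferred balls are orange (from Bag 1: 3 orange of 12; then Bag 2 has 6 total).
  0 orange: C(3,0)C(9,1)/C(12,1) = 3/4; then P = 2/6
  1 orange: C(3,1)C(9,0)/C(12,1) = 1/4; then P = 3/6
P(orange from Bag 2) = 3/8 ≈ 0.3750.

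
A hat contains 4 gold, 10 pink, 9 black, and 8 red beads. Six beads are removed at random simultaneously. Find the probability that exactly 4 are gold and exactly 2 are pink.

Unordered draws without replacement: count favorable combinations over C(31,6).
Favorable = C(4,4) · C(10,2) · C(9,0) · C(8,0) = 45; total = C(31,6) = 736281.
P = 45/736281 = 5/81809 ≈ 0.0001.

5/81809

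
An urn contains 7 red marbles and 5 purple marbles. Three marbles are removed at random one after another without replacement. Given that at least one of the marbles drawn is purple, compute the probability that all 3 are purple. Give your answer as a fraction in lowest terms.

P(all 3 purple) = C(5,3)/C(12,3) = 1/22; P(at least one purple) = 1 − C(7,3)/C(12,3) = 37/44.
Since 'all 3 purple' ⊆ 'at least one purple', P(all 3 | at least one) = 1/22 / 37/44 = 2/37 ≈ 0.0541.

2/37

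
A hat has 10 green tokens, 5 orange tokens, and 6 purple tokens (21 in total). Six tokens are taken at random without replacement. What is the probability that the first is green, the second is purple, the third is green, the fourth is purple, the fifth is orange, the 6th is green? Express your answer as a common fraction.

Multiply the conditional probability of each draw in order, without replacement, so each draw removes one from its color and from the total.
P = (10/21) · (6/20) · (9/19) · (5/18) · (5/17) · (8/16) = 25/9044 ≈ 0.0028.

25/9044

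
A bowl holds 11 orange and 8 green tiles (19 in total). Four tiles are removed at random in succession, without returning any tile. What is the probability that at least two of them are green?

371/646

Sum the hypergeometric tail for j = 2,…,4 green tiles.
Favorable = C(8,2)·C(11,2) + C(8,3)·C(11,1) + C(8,4)·C(11,0) = 2226; total = C(19,4) = 3876.
P = 2226/3876 = 371/646 ≈ 0.5743.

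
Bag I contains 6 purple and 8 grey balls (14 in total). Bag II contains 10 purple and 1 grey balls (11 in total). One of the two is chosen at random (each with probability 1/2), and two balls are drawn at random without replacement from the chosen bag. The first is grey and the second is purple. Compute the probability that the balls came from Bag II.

P(E | Bag I) = 24/91; P(E | Bag II) = 1/11.
P(E) = 1/2·24/91 + 1/2·1/11 = 355/2002.
By Bayes' rule, P(Bag II | E) = 1/22 / 355/2002 = 91/355 ≈ 0.2563.

91/355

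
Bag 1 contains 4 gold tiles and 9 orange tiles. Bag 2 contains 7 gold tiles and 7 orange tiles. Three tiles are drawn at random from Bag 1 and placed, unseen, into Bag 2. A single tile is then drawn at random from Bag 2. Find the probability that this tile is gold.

103/221

Condition on how many of the transferred tiles are gold (from Bag 1: 4 gold of 13; then Bag 2 has 17 total).
  0 gold: C(4,0)C(9,3)/C(13,3) = 42/143; then P = 7/17
  1 gold: C(4,1)C(9,2)/C(13,3) = 72/143; then P = 8/17
  2 gold: C(4,2)C(9,1)/C(13,3) = 27/143; then P = 9/17
  3 gold: C(4,3)C(9,0)/C(13,3) = 2/143; then P = 10/17
P(gold from Bag 2) = 103/221 ≈ 0.4661.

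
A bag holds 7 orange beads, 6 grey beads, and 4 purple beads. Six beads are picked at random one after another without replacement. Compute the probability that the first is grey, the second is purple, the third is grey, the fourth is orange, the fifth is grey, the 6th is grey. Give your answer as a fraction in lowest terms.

Multiply the conditional probability of each draw in order, without replacement, so each draw removes one from its color and from the total.
P = (6/17) · (4/16) · (5/15) · (7/14) · (4/13) · (3/12) = 1/884 ≈ 0.0011.

1/884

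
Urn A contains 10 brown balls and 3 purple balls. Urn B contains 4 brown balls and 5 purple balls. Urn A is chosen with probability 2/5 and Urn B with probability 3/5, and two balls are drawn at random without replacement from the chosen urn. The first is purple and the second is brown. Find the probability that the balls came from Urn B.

P(E | Urn A) = 5/26; P(E | Urn B) = 5/18.
P(E) = 2/5·5/26 + 3/5·5/18 = 19/78.
By Bayes' rule, P(Urn B | E) = 1/6 / 19/78 = 13/19 ≈ 0.6842.

13/19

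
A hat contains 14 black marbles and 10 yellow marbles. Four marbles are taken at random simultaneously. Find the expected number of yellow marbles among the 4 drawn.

5/3

By linearity of expectation, E[X] = Σ P(draw i is yellow); by symmetry each draw (even without replacement) has P(yellow) = 10/24.
E[X] = 4 · 10/24 = 5/3 ≈ 1.6667.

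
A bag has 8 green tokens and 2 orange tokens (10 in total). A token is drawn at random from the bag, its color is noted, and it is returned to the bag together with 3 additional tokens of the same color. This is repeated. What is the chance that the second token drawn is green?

4/5

Condition on the first draw. If first is green (prob 8/10), second-green has prob (11)/(13); if not (prob 2/10), it has prob 8/(13).
P = (8/10)·(11/13) + (2/10)·(8/13) = 4/5 ≈ 0.8000.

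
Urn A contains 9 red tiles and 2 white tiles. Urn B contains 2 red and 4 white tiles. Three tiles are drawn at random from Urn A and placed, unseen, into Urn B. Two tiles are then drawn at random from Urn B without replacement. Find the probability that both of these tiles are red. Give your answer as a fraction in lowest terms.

433/1980

Condition on how many of the transferred tiles are red (from Urn A: 9 red of 11; then Urn B has 9 total).
  1 red: C(9,1)C(2,2)/C(11,3) = 3/55; then P = C(3,2)/C(9,2) = 1/12
  2 red: C(9,2)C(2,1)/C(11,3) = 24/55; then P = C(4,2)/C(9,2) = 1/6
  3 red: C(9,3)C(2,0)/C(11,3) = 28/55; then P = C(5,2)/C(9,2) = 5/18
P(both red) = 433/1980 ≈ 0.2187.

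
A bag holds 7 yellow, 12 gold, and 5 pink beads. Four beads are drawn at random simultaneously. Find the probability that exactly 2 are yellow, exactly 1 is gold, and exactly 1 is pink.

30/253

Unordered draws without replacement: count favorable combinations over C(24,4).
Favorable = C(7,2) · C(12,1) · C(5,1) = 1260; total = C(24,4) = 10626.
P = 1260/10626 = 30/253 ≈ 0.1186.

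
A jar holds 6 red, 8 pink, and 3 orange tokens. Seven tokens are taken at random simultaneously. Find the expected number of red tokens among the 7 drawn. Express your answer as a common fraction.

By linearity of expectation, E[X] = Σ P(draw i is red); by symmetry each draw (even without replacement) has P(red) = 6/17.
E[X] = 7 · 6/17 = 42/17 ≈ 2.4706.

42/17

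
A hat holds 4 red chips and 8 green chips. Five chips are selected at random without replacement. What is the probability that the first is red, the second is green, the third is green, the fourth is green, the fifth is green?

Multiply the conditional probability of each draw in order, without replacement, so each draw removes one from its color and from the total.
P = (4/12) · (8/11) · (7/10) · (6/9) · (5/8) = 7/99 ≈ 0.0707.

7/99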